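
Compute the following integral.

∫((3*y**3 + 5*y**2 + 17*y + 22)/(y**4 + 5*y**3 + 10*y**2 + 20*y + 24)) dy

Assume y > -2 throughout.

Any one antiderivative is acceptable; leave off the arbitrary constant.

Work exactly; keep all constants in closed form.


Answer: -2*log(y + 2) + 5*log(y + 3) + atan(y/2)/2.


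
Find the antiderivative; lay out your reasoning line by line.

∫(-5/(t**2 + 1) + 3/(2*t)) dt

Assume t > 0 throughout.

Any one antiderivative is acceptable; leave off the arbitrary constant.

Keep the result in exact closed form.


Step 1. Rewrite: now ∫(3/(2*t)) dt + ∫(-5/(t**2 + 1)) dt.
Step 2. Evaluate the standard form [assuming t > 0]: now 3*log(t)/2 + ∫(-5/(t**2 + 1)) dt.
Step 3. Evaluate the standard form: now 3*log(t)/2 - 5*atan(t).
Answer: 3*log(t)/2 - 5*atan(t).


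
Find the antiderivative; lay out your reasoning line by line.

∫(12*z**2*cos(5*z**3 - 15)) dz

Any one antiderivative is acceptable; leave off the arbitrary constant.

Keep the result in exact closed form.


Step 1. Substitute u = z**3 - 3, turning ∫(12*z**2*cos(5*z**3 - 15)) dz into ∫(4*cos(5*u)) du: now ∫(4*cos(5*u)) du.
Step 2. Evaluate the standard form: now 4*sin(5*u)/5.
Step 3. Substitute back u = z**3 - 3: now 4*sin(5*z**3 - 15)/5.
Answer: 4*sin(5*z**3 - 15)/5.


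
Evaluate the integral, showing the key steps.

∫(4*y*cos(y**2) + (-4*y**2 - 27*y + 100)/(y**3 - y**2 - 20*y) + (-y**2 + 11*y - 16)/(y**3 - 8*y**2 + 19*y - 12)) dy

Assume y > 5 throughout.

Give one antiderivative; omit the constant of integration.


Step 1. Rewrite: now ∫(4*y*cos(y**2)) dy + ∫((-4*y**2 - 27*y + 100)/(y**3 - y**2 - 20*y)) dy + ∫((-y**2 + 11*y - 16)/(y**3 - 8*y**2 + 19*y - 12)) dy.
Step 2. Decompose ∫((-4*y**2 - 27*y + 100)/(y**3 - y**2 - 20*y)) dy by partial fractions, (-4*y**2 - 27*y + 100)/(y**3 - y**2 - 20*y) = 4/(y + 4) - 3/(y - 5) - 5/y: now ∫(-5/y) dy + ∫(4*y*cos(y**2)) dy + ∫((-y**2 + 11*y - 16)/(y**3 - 8*y**2 + 19*y - 12)) dy + ∫(-3/(y - 5)) dy + ∫(4/(y + 4)) dy.
Step 3. Evaluate the standard form [assuming y > -4]: now 4*log(y + 4) + ∫(-5/y) dy + ∫(4*y*cos(y**2)) dy + ∫((-y**2 + 11*y - 16)/(y**3 - 8*y**2 + 19*y - 12)) dy + ∫(-3/(y - 5)) dy.
Step 4. Evaluate the standard form [assuming y > 0]: now -5*log(y) + 4*log(y + 4) + ∫(4*y*cos(y**2)) dy + ∫((-y**2 + 11*y - 16)/(y**3 - 8*y**2 + 19*y - 12)) dy + ∫(-3/(y - 5)) dy.
Step 5. Evaluate the standard form [assuming y > 5]: now -5*log(y) - 3*log(y - 5) + 4*log(y + 4) + ∫(4*y*cos(y**2)) dy + ∫((-y**2 + 11*y - 16)/(y**3 - 8*y**2 + 19*y - 12)) dy.
Step 6. Substitute u = y**2, turning ∫(4*y*cos(y**2)) dy into ∫(2*cos(u)) du: now -5*log(y) - 3*log(y - 5) + 4*log(y + 4) + ∫((-y**2 + 11*y - 16)/(y**3 - 8*y**2 + 19*y - 12)) dy + ∫(2*cos(u)) du.
Step 7. Evaluate the standard form: now -5*log(y) - 3*log(y - 5) + 4*log(y + 4) + 2*sin(u) + ∫((-y**2 + 11*y - 16)/(y**3 - 8*y**2 + 19*y - 12)) dy.
Step 8. Substitute back u = y**2: now -5*log(y) - 3*log(y - 5) + 4*log(y + 4) + 2*sin(y**2) + ∫((-y**2 + 11*y - 16)/(y**3 - 8*y**2 + 19*y - 12)) dy.
Step 9. Decompose ∫((-y**2 + 11*y - 16)/(y**3 - 8*y**2 + 19*y - 12)) dy by partial fractions, (-y**2 + 11*y - 16)/(y**3 - 8*y**2 + 19*y - 12) = -1/(y - 1) - 4/(y - 3) + 4/(y - 4): now -5*log(y) - 3*log(y - 5) + 4*log(y + 4) + 2*sin(y**2) + ∫(4/(y - 4)) dy + ∫(-4/(y - 3)) dy + ∫(-1/(y - 1)) dy.
Step 10. Evaluate the standard form [assuming y > 4]: now -5*log(y) - 3*log(y - 5) + 4*log(y - 4) + 4*log(y + 4) + 2*sin(y**2) + ∫(-4/(y - 3)) dy + ∫(-1/(y - 1)) dy.
Step 11. Evaluate the standard form [assuming y > 1]: now -5*log(y) - 3*log(y - 5) + 4*log(y - 4) - log(y - 1) + 4*log(y + 4) + 2*sin(y**2) + ∫(-4/(y - 3)) dy.
Step 12. Evaluate the standard form [assuming y > 3]: now -5*log(y) - 3*log(y - 5) + 4*log(y - 4) - 4*log(y - 3) - log(y - 1) + 4*log(y + 4) + 2*sin(y**2).
Answer: -5*log(y) - 3*log(y - 5) + 4*log(y - 4) - 4*log(y - 3) - log(y - 1) + 4*log(y + 4) + 2*sin(y**2).


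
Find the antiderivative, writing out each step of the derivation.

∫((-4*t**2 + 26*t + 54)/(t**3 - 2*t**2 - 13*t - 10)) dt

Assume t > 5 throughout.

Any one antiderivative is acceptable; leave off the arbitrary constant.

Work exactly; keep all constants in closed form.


Step 1. Decompose ∫((-4*t**2 + 26*t + 54)/(t**3 - 2*t**2 - 13*t - 10)) dt by partial fractions, (-4*t**2 + 26*t + 54)/(t**3 - 2*t**2 - 13*t - 10) = -2/(t + 2) - 4/(t + 1) + 2/(t - 5): now ∫(2/(t - 5)) dt + ∫(-4/(t + 1)) dt + ∫(-2/(t + 2)) dt.
Step 2. Evaluate the standard form [assuming t > -2]: now -2*log(t + 2) + ∫(2/(t - 5)) dt + ∫(-4/(t + 1)) dt.
Step 3. Evaluate the standard form [assuming t > 5]: now 2*log(t - 5) - 2*log(t + 2) + ∫(-4/(t + 1)) dt.
Step 4. Evaluate the standard form [assuming t > -1]: now 2*log(t - 5) - 4*log(t + 1) - 2*log(t + 2).
Answer: 2*log(t - 5) - 4*log(t + 1) - 2*log(t + 2).


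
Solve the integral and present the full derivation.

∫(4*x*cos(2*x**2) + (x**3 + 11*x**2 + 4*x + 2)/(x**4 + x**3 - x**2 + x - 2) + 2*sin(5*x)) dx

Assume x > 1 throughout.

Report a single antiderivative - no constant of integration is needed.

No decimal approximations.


Step 1. Rewrite: now ∫(4*x*cos(2*x**2)) dx + ∫((x**3 + 11*x**2 + 4*x + 2)/(x**4 + x**3 - x**2 + x - 2)) dx + ∫(2*sin(5*x)) dx.
Step 2. Evaluate the standard form: now -2*cos(5*x)/5 + ∫(4*x*cos(2*x**2)) dx + ∫((x**3 + 11*x**2 + 4*x + 2)/(x**4 + x**3 - x**2 + x - 2)) dx.
Step 3. Decompose ∫((x**3 + 11*x**2 + 4*x + 2)/(x**4 + x**3 - x**2 + x - 2)) dx by partial fractions, (x**3 + 11*x**2 + 4*x + 2)/(x**4 + x**3 - x**2 + x - 2) = 3/(x**2 + 1) - 2/(x + 2) + 3/(x - 1): now -2*cos(5*x)/5 + ∫(4*x*cos(2*x**2)) dx + ∫(3/(x - 1)) dx + ∫(-2/(x + 2)) dx + ∫(3/(x**2 + 1)) dx.
Step 4. Evaluate the standard form [assuming x > -2]: now -2*log(x + 2) - 2*cos(5*x)/5 + ∫(4*x*cos(2*x**2)) dx + ∫(3/(x - 1)) dx + ∫(3/(x**2 + 1)) dx.
Step 5. Evaluate the standard form [assuming x > 1]: now 3*log(x - 1) - 2*log(x + 2) - 2*cos(5*x)/5 + ∫(4*x*cos(2*x**2)) dx + ∫(3/(x**2 + 1)) dx.
Step 6. Evaluate the standard form: now 3*log(x - 1) - 2*log(x + 2) - 2*cos(5*x)/5 + 3*atan(x) + ∫(4*x*cos(2*x**2)) dx.
Step 7. Substitute u = x**2, turning ∫(4*x*cos(2*x**2)) dx into ∫(2*cos(2*u)) du: now 3*log(x - 1) - 2*log(x + 2) - 2*cos(5*x)/5 + 3*atan(x) + ∫(2*cos(2*u)) du.
Step 8. Evaluate the standard form: now 3*log(x - 1) - 2*log(x + 2) + sin(2*u) - 2*cos(5*x)/5 + 3*atan(x).
Step 9. Substitute back u = x**2: now 3*log(x - 1) - 2*log(x + 2) + sin(2*x**2) - 2*cos(5*x)/5 + 3*atan(x).
Answer: 3*log(x - 1) - 2*log(x + 2) + sin(2*x**2) - 2*cos(5*x)/5 + 3*atan(x).


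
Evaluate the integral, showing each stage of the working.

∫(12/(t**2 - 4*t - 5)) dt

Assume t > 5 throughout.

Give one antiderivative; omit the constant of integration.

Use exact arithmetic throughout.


Step 1. Decompose ∫(12/(t**2 - 4*t - 5)) dt by partial fractions, 12/(t**2 - 4*t - 5) = -2/(t + 1) + 2/(t - 5): now ∫(2/(t - 5)) dt + ∫(-2/(t + 1)) dt.
Step 2. Evaluate the standard form [assuming t > 5]: now 2*log(t - 5) + ∫(-2/(t + 1)) dt.
Step 3. Evaluate the standard form [assuming t > -1]: now 2*log(t - 5) - 2*log(t + 1).
Answer: 2*log(t - 5) - 2*log(t + 1).


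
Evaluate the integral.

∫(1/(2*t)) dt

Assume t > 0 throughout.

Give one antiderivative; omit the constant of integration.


Answer: log(t)/2.


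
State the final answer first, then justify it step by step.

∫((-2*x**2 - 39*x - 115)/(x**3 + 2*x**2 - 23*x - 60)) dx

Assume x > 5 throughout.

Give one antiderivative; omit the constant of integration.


The answer is -5*log(x - 5) + 2*log(x + 3) + log(x + 4).
Step 1. Decompose ∫((-2*x**2 - 39*x - 115)/(x**3 + 2*x**2 - 23*x - 60)) dx by partial fractions, (-2*x**2 - 39*x - 115)/(x**3 + 2*x**2 - 23*x - 60) = 1/(x + 4) + 2/(x + 3) - 5/(x - 5): now ∫(-5/(x - 5)) dx + ∫(2/(x + 3)) dx + ∫(1/(x + 4)) dx.
Step 2. Evaluate the standard form [assuming x > -4]: now log(x + 4) + ∫(-5/(x - 5)) dx + ∫(2/(x + 3)) dx.
Step 3. Evaluate the standard form [assuming x > -3]: now 2*log(x + 3) + log(x + 4) + ∫(-5/(x - 5)) dx.
Step 4. Evaluate the standard form [assuming x > 5]: now -5*log(x - 5) + 2*log(x + 3) + log(x + 4).
Answer: -5*log(x - 5) + 2*log(x + 3) + log(x + 4).


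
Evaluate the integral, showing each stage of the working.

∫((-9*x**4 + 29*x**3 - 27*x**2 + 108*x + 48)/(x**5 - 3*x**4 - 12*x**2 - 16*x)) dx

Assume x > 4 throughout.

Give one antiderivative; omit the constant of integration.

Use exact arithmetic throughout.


Step 1. Decompose ∫((-9*x**4 + 29*x**3 - 27*x**2 + 108*x + 48)/(x**5 - 3*x**4 - 12*x**2 - 16*x)) dx by partial fractions, (-9*x**4 + 29*x**3 - 27*x**2 + 108*x + 48)/(x**5 - 3*x**4 - 12*x**2 - 16*x) = 1/(x**2 + 4) - 5/(x + 1) - 1/(x - 4) - 3/x: now ∫(-3/x) dx + ∫(-1/(x - 4)) dx + ∫(-5/(x + 1)) dx + ∫(1/(x**2 + 4)) dx.
Step 2. Evaluate the standard form [assuming x > 4]: now -log(x - 4) + ∫(-3/x) dx + ∫(-5/(x + 1)) dx + ∫(1/(x**2 + 4)) dx.
Step 3. Evaluate the standard form [assuming x > -1]: now -log(x - 4) - 5*log(x + 1) + ∫(-3/x) dx + ∫(1/(x**2 + 4)) dx.
Step 4. Evaluate the standard form [assuming x > 0]: now -3*log(x) - log(x - 4) - 5*log(x + 1) + ∫(1/(x**2 + 4)) dx.
Step 5. Evaluate the standard form: now -3*log(x) - log(x - 4) - 5*log(x + 1) + atan(x/2)/2.
Answer: -3*log(x) - log(x - 4) - 5*log(x + 1) + atan(x/2)/2.


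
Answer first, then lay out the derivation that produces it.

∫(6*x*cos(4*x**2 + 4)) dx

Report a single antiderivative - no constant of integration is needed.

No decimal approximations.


The answer is 3*sin(4*x**2 + 4)/4.
Step 1. Substitute u = x**2 + 1, turning ∫(6*x*cos(4*x**2 + 4)) dx into ∫(3*cos(4*u)) du: now ∫(3*cos(4*u)) du.
Step 2. Evaluate the standard form: now 3*sin(4*u)/4.
Step 3. Substitute back u = x**2 + 1: now 3*sin(4*x**2 + 4)/4.
Answer: 3*sin(4*x**2 + 4)/4.


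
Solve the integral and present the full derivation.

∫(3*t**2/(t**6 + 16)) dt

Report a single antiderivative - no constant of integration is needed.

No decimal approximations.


Step 1. Substitute u = t**3, turning ∫(3*t**2/(t**6 + 16)) dt into ∫(1/(u**2 + 16)) du: now ∫(1/(u**2 + 16)) du.
Step 2. Evaluate the standard form: now atan(u/4)/4.
Step 3. Substitute back u = t**3: now atan(t**3/4)/4.
Answer: atan(t**3/4)/4.


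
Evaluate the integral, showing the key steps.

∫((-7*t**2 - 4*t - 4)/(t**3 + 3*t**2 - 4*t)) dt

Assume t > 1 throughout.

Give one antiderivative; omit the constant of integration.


Step 1. Decompose ∫((-7*t**2 - 4*t - 4)/(t**3 + 3*t**2 - 4*t)) dt by partial fractions, (-7*t**2 - 4*t - 4)/(t**3 + 3*t**2 - 4*t) = -5/(t + 4) - 3/(t - 1) + 1/t: now ∫(1/t) dt + ∫(-3/(t - 1)) dt + ∫(-5/(t + 4)) dt.
Step 2. Evaluate the standard form [assuming t > 0]: now log(t) + ∫(-3/(t - 1)) dt + ∫(-5/(t + 4)) dt.
Step 3. Evaluate the standard form [assuming t > -4]: now log(t) - 5*log(t + 4) + ∫(-3/(t - 1)) dt.
Step 4. Evaluate the standard form [assuming t > 1]: now log(t) - 3*log(t - 1) - 5*log(t + 4).
Answer: log(t) - 3*log(t - 1) - 5*log(t + 4).


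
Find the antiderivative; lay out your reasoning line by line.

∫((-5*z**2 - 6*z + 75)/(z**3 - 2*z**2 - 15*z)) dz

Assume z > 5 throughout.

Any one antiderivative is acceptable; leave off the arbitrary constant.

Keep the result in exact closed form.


Step 1. Decompose ∫((-5*z**2 - 6*z + 75)/(z**3 - 2*z**2 - 15*z)) dz by partial fractions, (-5*z**2 - 6*z + 75)/(z**3 - 2*z**2 - 15*z) = 2/(z + 3) - 2/(z - 5) - 5/z: now ∫(-5/z) dz + ∫(-2/(z - 5)) dz + ∫(2/(z + 3)) dz.
Step 2. Evaluate the standard form [assuming z > 0]: now -5*log(z) + ∫(-2/(z - 5)) dz + ∫(2/(z + 3)) dz.
Step 3. Evaluate the standard form [assuming z > -3]: now -5*log(z) + 2*log(z + 3) + ∫(-2/(z - 5)) dz.
Step 4. Evaluate the standard form [assuming z > 5]: now -5*log(z) - 2*log(z - 5) + 2*log(z + 3).
Answer: -5*log(z) - 2*log(z - 5) + 2*log(z + 3).


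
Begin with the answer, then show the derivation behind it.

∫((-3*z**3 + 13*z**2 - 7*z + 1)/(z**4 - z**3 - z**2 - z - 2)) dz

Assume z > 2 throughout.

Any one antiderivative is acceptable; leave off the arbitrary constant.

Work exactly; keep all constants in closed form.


The answer is log(z - 2) - 4*log(z + 1) + 4*atan(z).
Step 1. Decompose ∫((-3*z**3 + 13*z**2 - 7*z + 1)/(z**4 - z**3 - z**2 - z - 2)) dz by partial fractions, (-3*z**3 + 13*z**2 - 7*z + 1)/(z**4 - z**3 - z**2 - z - 2) = 4/(z**2 + 1) - 4/(z + 1) + 1/(z - 2): now ∫(1/(z - 2)) dz + ∫(-4/(z + 1)) dz + ∫(4/(z**2 + 1)) dz.
Step 2. Evaluate the standard form [assuming z > -1]: now -4*log(z + 1) + ∫(1/(z - 2)) dz + ∫(4/(z**2 + 1)) dz.
Step 3. Evaluate the standard form [assuming z > 2]: now log(z - 2) - 4*log(z + 1) + ∫(4/(z**2 + 1)) dz.
Step 4. Evaluate the standard form: now log(z - 2) - 4*log(z + 1) + 4*atan(z).
Answer: log(z - 2) - 4*log(z + 1) + 4*atan(z).


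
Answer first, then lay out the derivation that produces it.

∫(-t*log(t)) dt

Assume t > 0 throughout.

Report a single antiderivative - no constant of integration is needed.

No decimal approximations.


The answer is -t**2*log(t)/2 + t**2/4.
Step 1. Integrate ∫(-t*log(t)) dt by parts with u = log(t), dv = (-t) dt, so v = -t**2/2 [assuming t > 0]: now -t**2*log(t)/2 + ∫(t/2) dt.
Step 2. Evaluate the standard form: now -t**2*log(t)/2 + t**2/4.
Answer: -t**2*log(t)/2 + t**2/4.


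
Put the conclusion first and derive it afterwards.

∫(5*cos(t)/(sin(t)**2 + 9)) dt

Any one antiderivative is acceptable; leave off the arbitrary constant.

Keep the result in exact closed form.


The answer is 5*atan(sin(t)/3)/3.
Step 1. Substitute u = sin(t), turning ∫(5*cos(t)/(sin(t)**2 + 9)) dt into ∫(5/(u**2 + 9)) du: now ∫(5/(u**2 + 9)) du.
Step 2. Evaluate the standard form: now 5*atan(u/3)/3.
Step 3. Substitute back u = sin(t): now 5*atan(sin(t)/3)/3.
Answer: 5*atan(sin(t)/3)/3.


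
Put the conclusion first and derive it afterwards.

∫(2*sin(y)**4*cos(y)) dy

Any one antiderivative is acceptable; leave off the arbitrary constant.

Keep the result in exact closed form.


The answer is 2*sin(y)**5/5.
Step 1. Substitute u = sin(y), turning ∫(2*sin(y)**4*cos(y)) dy into ∫(2*u**4) du: now ∫(2*u**4) du.
Step 2. Evaluate the standard form: now 2*u**5/5.
Step 3. Substitute back u = sin(y): now 2*sin(y)**5/5.
Answer: 2*sin(y)**5/5.


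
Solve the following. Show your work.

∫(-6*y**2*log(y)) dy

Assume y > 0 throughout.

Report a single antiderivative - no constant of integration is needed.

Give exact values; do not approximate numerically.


Step 1. Integrate ∫(-6*y**2*log(y)) dy by parts with u = log(y), dv = (-6*y**2) dy, so v = -2*y**3 [assuming y > 0]: now -2*y**3*log(y) + ∫(2*y**2) dy.
Step 2. Evaluate the standard form: now -2*y**3*log(y) + 2*y**3/3.
Answer: -2*y**3*log(y) + 2*y**3/3.


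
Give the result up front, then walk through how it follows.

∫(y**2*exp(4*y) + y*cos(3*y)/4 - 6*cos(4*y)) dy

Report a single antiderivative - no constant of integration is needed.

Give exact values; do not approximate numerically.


The answer is y**2*exp(4*y)/4 - y*exp(4*y)/8 + y*sin(3*y)/12 + exp(4*y)/32 - 3*sin(4*y)/2 + cos(3*y)/36.
Step 1. Rewrite: now ∫(y*cos(3*y)/4) dy + ∫(y**2*exp(4*y)) dy + ∫(-6*cos(4*y)) dy.
Step 2. Evaluate the standard form: now -3*sin(4*y)/2 + ∫(y*cos(3*y)/4) dy + ∫(y**2*exp(4*y)) dy.
Step 3. Integrate ∫(y**2*exp(4*y)) dy by parts with u = y**2, dv = (exp(4*y)) dy, so v = exp(4*y)/4: now y**2*exp(4*y)/4 - 3*sin(4*y)/2 + ∫(-y*exp(4*y)/2) dy + ∫(y*cos(3*y)/4) dy.
Step 4. Integrate ∫(-y*exp(4*y)/2) dy by parts with u = y, dv = (-exp(4*y)/2) dy, so v = -exp(4*y)/8: now y**2*exp(4*y)/4 - y*exp(4*y)/8 - 3*sin(4*y)/2 + ∫(y*cos(3*y)/4) dy + ∫(exp(4*y)/8) dy.
Step 5. Evaluate the standard form: now y**2*exp(4*y)/4 - y*exp(4*y)/8 + exp(4*y)/32 - 3*sin(4*y)/2 + ∫(y*cos(3*y)/4) dy.
Step 6. Integrate ∫(y*cos(3*y)/4) dy by parts with u = y, dv = (cos(3*y)/4) dy, so v = sin(3*y)/12: now y**2*exp(4*y)/4 - y*exp(4*y)/8 + y*sin(3*y)/12 + exp(4*y)/32 - 3*sin(4*y)/2 + ∫(-sin(3*y)/12) dy.
Step 7. Evaluate the standard form: now y**2*exp(4*y)/4 - y*exp(4*y)/8 + y*sin(3*y)/12 + exp(4*y)/32 - 3*sin(4*y)/2 + cos(3*y)/36.
Answer: y**2*exp(4*y)/4 - y*exp(4*y)/8 + y*sin(3*y)/12 + exp(4*y)/32 - 3*sin(4*y)/2 + cos(3*y)/36.


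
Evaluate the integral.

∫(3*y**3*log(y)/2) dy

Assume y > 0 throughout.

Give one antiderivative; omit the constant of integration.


Answer: 3*y**4*log(y)/8 - 3*y**4/32.


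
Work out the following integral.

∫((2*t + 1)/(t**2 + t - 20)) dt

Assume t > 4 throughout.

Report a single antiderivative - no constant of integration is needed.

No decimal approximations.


Answer: log(t - 4) + log(t + 5).


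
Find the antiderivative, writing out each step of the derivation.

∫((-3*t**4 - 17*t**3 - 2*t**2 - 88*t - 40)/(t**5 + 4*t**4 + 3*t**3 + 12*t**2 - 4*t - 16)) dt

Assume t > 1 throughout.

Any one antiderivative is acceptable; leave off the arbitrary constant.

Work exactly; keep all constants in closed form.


Step 1. Decompose ∫((-3*t**4 - 17*t**3 - 2*t**2 - 88*t - 40)/(t**5 + 4*t**4 + 3*t**3 + 12*t**2 - 4*t - 16)) dt by partial fractions, (-3*t**4 - 17*t**3 - 2*t**2 - 88*t - 40)/(t**5 + 4*t**4 + 3*t**3 + 12*t**2 - 4*t - 16) = 4/(t**2 + 4) + 2/(t + 4) - 2/(t + 1) - 3/(t - 1): now ∫(-3/(t - 1)) dt + ∫(-2/(t + 1)) dt + ∫(2/(t + 4)) dt + ∫(4/(t**2 + 4)) dt.
Step 2. Evaluate the standard form [assuming t > -1]: now -2*log(t + 1) + ∫(-3/(t - 1)) dt + ∫(2/(t + 4)) dt + ∫(4/(t**2 + 4)) dt.
Step 3. Evaluate the standard form [assuming t > 1]: now -3*log(t - 1) - 2*log(t + 1) + ∫(2/(t + 4)) dt + ∫(4/(t**2 + 4)) dt.
Step 4. Evaluate the standard form [assuming t > -4]: now -3*log(t - 1) - 2*log(t + 1) + 2*log(t + 4) + ∫(4/(t**2 + 4)) dt.
Step 5. Evaluate the standard form: now -3*log(t - 1) - 2*log(t + 1) + 2*log(t + 4) + 2*atan(t/2).
Answer: -3*log(t - 1) - 2*log(t + 1) + 2*log(t + 4) + 2*atan(t/2).


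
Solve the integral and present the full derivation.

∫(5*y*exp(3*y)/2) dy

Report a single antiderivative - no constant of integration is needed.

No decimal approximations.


Step 1. Integrate ∫(5*y*exp(3*y)/2) dy by parts with u = y, dv = (5*exp(3*y)/2) dy, so v = 5*exp(3*y)/6: now 5*y*exp(3*y)/6 + ∫(-5*exp(3*y)/6) dy.
Step 2. Evaluate the standard form: now 5*y*exp(3*y)/6 - 5*exp(3*y)/18.
Answer: 5*y*exp(3*y)/6 - 5*exp(3*y)/18.


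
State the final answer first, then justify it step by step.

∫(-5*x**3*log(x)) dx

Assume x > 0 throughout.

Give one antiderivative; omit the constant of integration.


The answer is -5*x**4*log(x)/4 + 5*x**4/16.
Step 1. Integrate ∫(-5*x**3*log(x)) dx by parts with u = log(x), dv = (-5*x**3) dx, so v = -5*x**4/4 [assuming x > 0]: now -5*x**4*log(x)/4 + ∫(5*x**3/4) dx.
Step 2. Evaluate the standard form: now -5*x**4*log(x)/4 + 5*x**4/16.
Answer: -5*x**4*log(x)/4 + 5*x**4/16.


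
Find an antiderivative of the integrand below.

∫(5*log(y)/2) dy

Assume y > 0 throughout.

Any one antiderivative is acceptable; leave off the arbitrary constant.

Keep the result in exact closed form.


Answer: 5*y*log(y)/2 - 5*y/2.


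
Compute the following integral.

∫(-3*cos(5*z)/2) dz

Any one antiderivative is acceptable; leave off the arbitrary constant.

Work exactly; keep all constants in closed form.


Answer: -3*sin(5*z)/10.


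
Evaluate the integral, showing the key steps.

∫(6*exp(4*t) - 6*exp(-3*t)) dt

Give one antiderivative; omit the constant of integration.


Step 1. Rewrite: now ∫(-6*exp(-3*t)) dt + ∫(6*exp(4*t)) dt.
Step 2. Evaluate the standard form: now ∫(6*exp(4*t)) dt + 2*exp(-3*t).
Step 3. Evaluate the standard form: now 3*exp(4*t)/2 + 2*exp(-3*t).
Answer: 3*exp(4*t)/2 + 2*exp(-3*t).


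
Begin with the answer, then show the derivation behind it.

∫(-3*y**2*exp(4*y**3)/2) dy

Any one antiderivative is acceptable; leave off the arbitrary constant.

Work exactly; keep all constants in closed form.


The answer is -exp(4*y**3)/8.
Step 1. Substitute u = y**3, turning ∫(-3*y**2*exp(4*y**3)/2) dy into ∫(-exp(4*u)/2) du: now ∫(-exp(4*u)/2) du.
Step 2. Evaluate the standard form: now -exp(4*u)/8.
Step 3. Substitute back u = y**3: now -exp(4*y**3)/8.
Answer: -exp(4*y**3)/8.


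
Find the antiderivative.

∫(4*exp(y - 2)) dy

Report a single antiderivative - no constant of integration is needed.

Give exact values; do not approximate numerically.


Answer: 4*exp(y - 2).


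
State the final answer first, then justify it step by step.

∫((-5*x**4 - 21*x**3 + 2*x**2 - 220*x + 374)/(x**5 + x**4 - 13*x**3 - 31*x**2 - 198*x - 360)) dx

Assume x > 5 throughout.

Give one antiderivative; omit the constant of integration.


The answer is -3*log(x - 5) - 5*log(x + 2) + 3*log(x + 4) + atan(x/3)/3.
Step 1. Decompose ∫((-5*x**4 - 21*x**3 + 2*x**2 - 220*x + 374)/(x**5 + x**4 - 13*x**3 - 31*x**2 - 198*x - 360)) dx by partial fractions, (-5*x**4 - 21*x**3 + 2*x**2 - 220*x + 374)/(x**5 + x**4 - 13*x**3 - 31*x**2 - 198*x - 360) = 1/(x**2 + 9) + 3/(x + 4) - 5/(x + 2) - 3/(x - 5): now ∫(-3/(x - 5)) dx + ∫(-5/(x + 2)) dx + ∫(3/(x + 4)) dx + ∫(1/(x**2 + 9)) dx.
Step 2. Evaluate the standard form [assuming x > 5]: now -3*log(x - 5) + ∫(-5/(x + 2)) dx + ∫(3/(x + 4)) dx + ∫(1/(x**2 + 9)) dx.
Step 3. Evaluate the standard form [assuming x > -4]: now -3*log(x - 5) + 3*log(x + 4) + ∫(-5/(x + 2)) dx + ∫(1/(x**2 + 9)) dx.
Step 4. Evaluate the standard form [assuming x > -2]: now -3*log(x - 5) - 5*log(x + 2) + 3*log(x + 4) + ∫(1/(x**2 + 9)) dx.
Step 5. Evaluate the standard form: now -3*log(x - 5) - 5*log(x + 2) + 3*log(x + 4) + atan(x/3)/3.
Answer: -3*log(x - 5) - 5*log(x + 2) + 3*log(x + 4) + atan(x/3)/3.


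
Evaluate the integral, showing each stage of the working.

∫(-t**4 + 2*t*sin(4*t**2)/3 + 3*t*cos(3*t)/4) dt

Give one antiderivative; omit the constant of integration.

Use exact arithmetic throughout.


Step 1. Rewrite: now ∫(-t**4) dt + ∫(2*t*sin(4*t**2)/3) dt + ∫(3*t*cos(3*t)/4) dt.
Step 2. Evaluate the standard form: now -t**5/5 + ∫(2*t*sin(4*t**2)/3) dt + ∫(3*t*cos(3*t)/4) dt.
Step 3. Integrate ∫(3*t*cos(3*t)/4) dt by parts with u = t, dv = (3*cos(3*t)/4) dt, so v = sin(3*t)/4: now -t**5/5 + t*sin(3*t)/4 + ∫(2*t*sin(4*t**2)/3) dt + ∫(-sin(3*t)/4) dt.
Step 4. Evaluate the standard form: now -t**5/5 + t*sin(3*t)/4 + cos(3*t)/12 + ∫(2*t*sin(4*t**2)/3) dt.
Step 5. Substitute u = t**2, turning ∫(2*t*sin(4*t**2)/3) dt into ∫(sin(4*u)/3) du: now -t**5/5 + t*sin(3*t)/4 + cos(3*t)/12 + ∫(sin(4*u)/3) du.
Step 6. Evaluate the standard form: now -t**5/5 + t*sin(3*t)/4 + cos(3*t)/12 - cos(4*u)/12.
Step 7. Substitute back u = t**2: now -t**5/5 + t*sin(3*t)/4 + cos(3*t)/12 - cos(4*t**2)/12.
Answer: -t**5/5 + t*sin(3*t)/4 + cos(3*t)/12 - cos(4*t**2)/12.


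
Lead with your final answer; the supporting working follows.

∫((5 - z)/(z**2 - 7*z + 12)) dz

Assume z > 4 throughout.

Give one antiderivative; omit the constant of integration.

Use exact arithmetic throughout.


The answer is log(z - 4) - 2*log(z - 3).
Step 1. Decompose ∫((5 - z)/(z**2 - 7*z + 12)) dz by partial fractions, (5 - z)/(z**2 - 7*z + 12) = -2/(z - 3) + 1/(z - 4): now ∫(1/(z - 4)) dz + ∫(-2/(z - 3)) dz.
Step 2. Evaluate the standard form [assuming z > 3]: now -2*log(z - 3) + ∫(1/(z - 4)) dz.
Step 3. Evaluate the standard form [assuming z > 4]: now log(z - 4) - 2*log(z - 3).
Answer: log(z - 4) - 2*log(z - 3).


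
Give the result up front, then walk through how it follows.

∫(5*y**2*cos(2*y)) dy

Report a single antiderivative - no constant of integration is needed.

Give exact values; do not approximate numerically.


The answer is 5*y**2*sin(2*y)/2 + 5*y*cos(2*y)/2 - 5*sin(2*y)/4.
Step 1. Integrate ∫(5*y**2*cos(2*y)) dy by parts with u = y**2, dv = (5*cos(2*y)) dy, so v = 5*sin(2*y)/2: now 5*y**2*sin(2*y)/2 + ∫(-5*y*sin(2*y)) dy.
Step 2. Integrate ∫(-5*y*sin(2*y)) dy by parts with u = y, dv = (-5*sin(2*y)) dy, so v = 5*cos(2*y)/2: now 5*y**2*sin(2*y)/2 + 5*y*cos(2*y)/2 + ∫(-5*cos(2*y)/2) dy.
Step 3. Evaluate the standard form: now 5*y**2*sin(2*y)/2 + 5*y*cos(2*y)/2 - 5*sin(2*y)/4.
Answer: 5*y**2*sin(2*y)/2 + 5*y*cos(2*y)/2 - 5*sin(2*y)/4.


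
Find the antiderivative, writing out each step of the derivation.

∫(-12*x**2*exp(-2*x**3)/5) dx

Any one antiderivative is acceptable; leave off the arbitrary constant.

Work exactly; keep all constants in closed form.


Step 1. Substitute u = x**3, turning ∫(-12*x**2*exp(-2*x**3)/5) dx into ∫(-4*exp(-2*u)/5) du: now ∫(-4*exp(-2*u)/5) du.
Step 2. Evaluate the standard form: now 2*exp(-2*u)/5.
Step 3. Substitute back u = x**3: now 2*exp(-2*x**3)/5.
Answer: 2*exp(-2*x**3)/5.


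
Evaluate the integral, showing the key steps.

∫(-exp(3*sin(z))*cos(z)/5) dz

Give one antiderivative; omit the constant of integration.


Step 1. Substitute u = sin(z), turning ∫(-exp(3*sin(z))*cos(z)/5) dz into ∫(-exp(3*u)/5) du: now ∫(-exp(3*u)/5) du.
Step 2. Evaluate the standard form: now -exp(3*u)/15.
Step 3. Substitute back u = sin(z): now -exp(3*sin(z))/15.
Answer: -exp(3*sin(z))/15.


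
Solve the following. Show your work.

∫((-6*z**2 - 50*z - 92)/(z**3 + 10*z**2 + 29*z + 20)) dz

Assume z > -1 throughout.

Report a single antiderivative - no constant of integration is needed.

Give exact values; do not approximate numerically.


Step 1. Decompose ∫((-6*z**2 - 50*z - 92)/(z**3 + 10*z**2 + 29*z + 20)) dz by partial fractions, (-6*z**2 - 50*z - 92)/(z**3 + 10*z**2 + 29*z + 20) = 2/(z + 5) - 4/(z + 4) - 4/(z + 1): now ∫(-4/(z + 1)) dz + ∫(-4/(z + 4)) dz + ∫(2/(z + 5)) dz.
Step 2. Evaluate the standard form [assuming z > -4]: now -4*log(z + 4) + ∫(-4/(z + 1)) dz + ∫(2/(z + 5)) dz.
Step 3. Evaluate the standard form [assuming z > -5]: now -4*log(z + 4) + 2*log(z + 5) + ∫(-4/(z + 1)) dz.
Step 4. Evaluate the standard form [assuming z > -1]: now -4*log(z + 1) - 4*log(z + 4) + 2*log(z + 5).
Answer: -4*log(z + 1) - 4*log(z + 4) + 2*log(z + 5).


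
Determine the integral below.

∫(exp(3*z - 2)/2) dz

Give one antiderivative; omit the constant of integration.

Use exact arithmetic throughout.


Answer: exp(3*z - 2)/6.


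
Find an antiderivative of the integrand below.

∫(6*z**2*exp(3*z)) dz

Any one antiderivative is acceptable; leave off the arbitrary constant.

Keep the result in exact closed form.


Answer: 2*z**2*exp(3*z) - 4*z*exp(3*z)/3 + 4*exp(3*z)/9.


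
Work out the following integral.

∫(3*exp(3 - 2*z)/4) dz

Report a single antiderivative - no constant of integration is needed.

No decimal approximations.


Answer: -3*exp(3 - 2*z)/8.


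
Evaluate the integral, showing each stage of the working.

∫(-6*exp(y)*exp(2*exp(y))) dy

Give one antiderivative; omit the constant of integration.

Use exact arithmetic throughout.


Step 1. Substitute u = exp(y), turning ∫(-6*exp(y)*exp(2*exp(y))) dy into ∫(-6*exp(2*u)) du: now ∫(-6*exp(2*u)) du.
Step 2. Evaluate the standard form: now -3*exp(2*u).
Step 3. Substitute back u = exp(y): now -3*exp(2*exp(y)).
Answer: -3*exp(2*exp(y)).


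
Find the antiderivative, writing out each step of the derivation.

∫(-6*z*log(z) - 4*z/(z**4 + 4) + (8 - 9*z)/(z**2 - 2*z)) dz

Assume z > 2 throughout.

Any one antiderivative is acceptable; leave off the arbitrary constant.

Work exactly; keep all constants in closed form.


Step 1. Rewrite: now ∫(-4*z/(z**4 + 4)) dz + ∫(-6*z*log(z)) dz + ∫((8 - 9*z)/(z**2 - 2*z)) dz.
Step 2. Integrate ∫(-6*z*log(z)) dz by parts with u = log(z), dv = (-6*z) dz, so v = -3*z**2 [assuming z > 0]: now -3*z**2*log(z) + ∫(3*z) dz + ∫(-4*z/(z**4 + 4)) dz + ∫((8 - 9*z)/(z**2 - 2*z)) dz.
Step 3. Evaluate the standard form: now -3*z**2*log(z) + 3*z**2/2 + ∫(-4*z/(z**4 + 4)) dz + ∫((8 - 9*z)/(z**2 - 2*z)) dz.
Step 4. Decompose ∫((8 - 9*z)/(z**2 - 2*z)) dz by partial fractions, (8 - 9*z)/(z**2 - 2*z) = -5/(z - 2) - 4/z: now -3*z**2*log(z) + 3*z**2/2 + ∫(-4/z) dz + ∫(-4*z/(z**4 + 4)) dz + ∫(-5/(z - 2)) dz.
Step 5. Evaluate the standard form [assuming z > 0]: now -3*z**2*log(z) + 3*z**2/2 - 4*log(z) + ∫(-4*z/(z**4 + 4)) dz + ∫(-5/(z - 2)) dz.
Step 6. Evaluate the standard form [assuming z > 2]: now -3*z**2*log(z) + 3*z**2/2 - 4*log(z) - 5*log(z - 2) + ∫(-4*z/(z**4 + 4)) dz.
Step 7. Substitute u = z**2, turning ∫(-4*z/(z**4 + 4)) dz into ∫(-2/(u**2 + 4)) du: now -3*z**2*log(z) + 3*z**2/2 - 4*log(z) - 5*log(z - 2) + ∫(-2/(u**2 + 4)) du.
Step 8. Evaluate the standard form: now -3*z**2*log(z) + 3*z**2/2 - 4*log(z) - 5*log(z - 2) - atan(u/2).
Step 9. Substitute back u = z**2: now -3*z**2*log(z) + 3*z**2/2 - 4*log(z) - 5*log(z - 2) - atan(z**2/2).
Answer: -3*z**2*log(z) + 3*z**2/2 - 4*log(z) - 5*log(z - 2) - atan(z**2/2).


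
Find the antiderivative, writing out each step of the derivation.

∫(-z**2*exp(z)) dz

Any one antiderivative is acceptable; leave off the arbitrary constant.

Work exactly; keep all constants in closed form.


Step 1. Integrate ∫(-z**2*exp(z)) dz by parts with u = z**2, dv = (-exp(z)) dz, so v = -exp(z): now -z**2*exp(z) + ∫(2*z*exp(z)) dz.
Step 2. Integrate ∫(2*z*exp(z)) dz by parts with u = z, dv = (2*exp(z)) dz, so v = 2*exp(z): now -z**2*exp(z) + 2*z*exp(z) + ∫(-2*exp(z)) dz.
Step 3. Evaluate the standard form: now -z**2*exp(z) + 2*z*exp(z) - 2*exp(z).
Answer: -z**2*exp(z) + 2*z*exp(z) - 2*exp(z).


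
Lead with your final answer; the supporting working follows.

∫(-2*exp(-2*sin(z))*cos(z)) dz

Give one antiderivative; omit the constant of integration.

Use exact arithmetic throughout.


The answer is exp(-2*sin(z)).
Step 1. Substitute u = sin(z), turning ∫(-2*exp(-2*sin(z))*cos(z)) dz into ∫(-2*exp(-2*u)) du: now ∫(-2*exp(-2*u)) du.
Step 2. Evaluate the standard form: now exp(-2*u).
Step 3. Substitute back u = sin(z): now exp(-2*sin(z)).
Answer: exp(-2*sin(z)).


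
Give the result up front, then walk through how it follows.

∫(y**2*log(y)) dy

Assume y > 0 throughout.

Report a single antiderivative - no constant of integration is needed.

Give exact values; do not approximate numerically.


The answer is y**3*log(y)/3 - y**3/9.
Step 1. Integrate ∫(y**2*log(y)) dy by parts with u = log(y), dv = (y**2) dy, so v = y**3/3 [assuming y > 0]: now y**3*log(y)/3 + ∫(-y**2/3) dy.
Step 2. Evaluate the standard form: now y**3*log(y)/3 - y**3/9.
Answer: y**3*log(y)/3 - y**3/9.


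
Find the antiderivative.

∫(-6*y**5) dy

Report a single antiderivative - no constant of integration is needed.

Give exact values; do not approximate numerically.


Answer: -y**6.


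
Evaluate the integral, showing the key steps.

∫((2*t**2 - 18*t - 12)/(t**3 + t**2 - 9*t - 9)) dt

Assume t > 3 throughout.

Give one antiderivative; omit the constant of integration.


Step 1. Decompose ∫((2*t**2 - 18*t - 12)/(t**3 + t**2 - 9*t - 9)) dt by partial fractions, (2*t**2 - 18*t - 12)/(t**3 + t**2 - 9*t - 9) = 5/(t + 3) - 1/(t + 1) - 2/(t - 3): now ∫(-2/(t - 3)) dt + ∫(-1/(t + 1)) dt + ∫(5/(t + 3)) dt.
Step 2. Evaluate the standard form [assuming t > 3]: now -2*log(t - 3) + ∫(-1/(t + 1)) dt + ∫(5/(t + 3)) dt.
Step 3. Evaluate the standard form [assuming t > -3]: now -2*log(t - 3) + 5*log(t + 3) + ∫(-1/(t + 1)) dt.
Step 4. Evaluate the standard form [assuming t > -1]: now -2*log(t - 3) - log(t + 1) + 5*log(t + 3).
Answer: -2*log(t - 3) - log(t + 1) + 5*log(t + 3).


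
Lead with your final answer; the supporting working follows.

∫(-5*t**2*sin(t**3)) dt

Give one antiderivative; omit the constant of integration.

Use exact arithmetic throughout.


The answer is 5*cos(t**3)/3.
Step 1. Substitute u = t**3, turning ∫(-5*t**2*sin(t**3)) dt into ∫(-5*sin(u)/3) du: now ∫(-5*sin(u)/3) du.
Step 2. Evaluate the standard form: now 5*cos(u)/3.
Step 3. Substitute back u = t**3: now 5*cos(t**3)/3.
Answer: 5*cos(t**3)/3.


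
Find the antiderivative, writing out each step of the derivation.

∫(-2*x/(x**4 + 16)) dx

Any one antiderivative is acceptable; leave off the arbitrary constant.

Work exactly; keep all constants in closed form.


Step 1. Substitute u = x**2, turning ∫(-2*x/(x**4 + 16)) dx into ∫(-1/(u**2 + 16)) du: now ∫(-1/(u**2 + 16)) du.
Step 2. Evaluate the standard form: now -atan(u/4)/4.
Step 3. Substitute back u = x**2: now -atan(x**2/4)/4.
Answer: -atan(x**2/4)/4.


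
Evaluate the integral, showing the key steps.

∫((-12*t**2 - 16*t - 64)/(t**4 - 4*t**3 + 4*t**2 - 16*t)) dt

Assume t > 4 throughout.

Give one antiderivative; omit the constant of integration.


Step 1. Decompose ∫((-12*t**2 - 16*t - 64)/(t**4 - 4*t**3 + 4*t**2 - 16*t)) dt by partial fractions, (-12*t**2 - 16*t - 64)/(t**4 - 4*t**3 + 4*t**2 - 16*t) = 4/(t**2 + 4) - 4/(t - 4) + 4/t: now ∫(4/t) dt + ∫(-4/(t - 4)) dt + ∫(4/(t**2 + 4)) dt.
Step 2. Evaluate the standard form [assuming t > 4]: now -4*log(t - 4) + ∫(4/t) dt + ∫(4/(t**2 + 4)) dt.
Step 3. Evaluate the standard form [assuming t > 0]: now 4*log(t) - 4*log(t - 4) + ∫(4/(t**2 + 4)) dt.
Step 4. Evaluate the standard form: now 4*log(t) - 4*log(t - 4) + 2*atan(t/2).
Answer: 4*log(t) - 4*log(t - 4) + 2*atan(t/2).


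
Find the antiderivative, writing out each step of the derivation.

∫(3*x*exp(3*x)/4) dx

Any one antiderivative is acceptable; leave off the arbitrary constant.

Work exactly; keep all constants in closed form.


Step 1. Integrate ∫(3*x*exp(3*x)/4) dx by parts with u = x, dv = (3*exp(3*x)/4) dx, so v = exp(3*x)/4: now x*exp(3*x)/4 + ∫(-exp(3*x)/4) dx.
Step 2. Evaluate the standard form: now x*exp(3*x)/4 - exp(3*x)/12.
Answer: x*exp(3*x)/4 - exp(3*x)/12.


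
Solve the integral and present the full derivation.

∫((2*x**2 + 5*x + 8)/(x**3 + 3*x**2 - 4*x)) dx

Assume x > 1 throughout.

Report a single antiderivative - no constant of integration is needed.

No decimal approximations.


Step 1. Decompose ∫((2*x**2 + 5*x + 8)/(x**3 + 3*x**2 - 4*x)) dx by partial fractions, (2*x**2 + 5*x + 8)/(x**3 + 3*x**2 - 4*x) = 1/(x + 4) + 3/(x - 1) - 2/x: now ∫(-2/x) dx + ∫(3/(x - 1)) dx + ∫(1/(x + 4)) dx.
Step 2. Evaluate the standard form [assuming x > 0]: now -2*log(x) + ∫(3/(x - 1)) dx + ∫(1/(x + 4)) dx.
Step 3. Evaluate the standard form [assuming x > 1]: now -2*log(x) + 3*log(x - 1) + ∫(1/(x + 4)) dx.
Step 4. Evaluate the standard form [assuming x > -4]: now -2*log(x) + 3*log(x - 1) + log(x + 4).
Answer: -2*log(x) + 3*log(x - 1) + log(x + 4).


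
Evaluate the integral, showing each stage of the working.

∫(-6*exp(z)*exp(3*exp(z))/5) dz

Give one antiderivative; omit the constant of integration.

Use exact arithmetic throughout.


Step 1. Substitute u = exp(z), turning ∫(-6*exp(z)*exp(3*exp(z))/5) dz into ∫(-6*exp(3*u)/5) du: now ∫(-6*exp(3*u)/5) du.
Step 2. Evaluate the standard form: now -2*exp(3*u)/5.
Step 3. Substitute back u = exp(z): now -2*exp(3*exp(z))/5.
Answer: -2*exp(3*exp(z))/5.


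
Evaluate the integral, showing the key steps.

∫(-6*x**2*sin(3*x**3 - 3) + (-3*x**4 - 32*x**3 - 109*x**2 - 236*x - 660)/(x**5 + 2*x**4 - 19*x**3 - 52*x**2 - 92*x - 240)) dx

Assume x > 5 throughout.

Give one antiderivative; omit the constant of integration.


Step 1. Rewrite: now ∫(-6*x**2*sin(3*x**3 - 3)) dx + ∫((-3*x**4 - 32*x**3 - 109*x**2 - 236*x - 660)/(x**5 + 2*x**4 - 19*x**3 - 52*x**2 - 92*x - 240)) dx.
Step 2. Decompose ∫((-3*x**4 - 32*x**3 - 109*x**2 - 236*x - 660)/(x**5 + 2*x**4 - 19*x**3 - 52*x**2 - 92*x - 240)) dx by partial fractions, (-3*x**4 - 32*x**3 - 109*x**2 - 236*x - 660)/(x**5 + 2*x**4 - 19*x**3 - 52*x**2 - 92*x - 240) = 4/(x**2 + 4) - 1/(x + 4) + 3/(x + 3) - 5/(x - 5): now ∫(-6*x**2*sin(3*x**3 - 3)) dx + ∫(-5/(x - 5)) dx + ∫(3/(x + 3)) dx + ∫(-1/(x + 4)) dx + ∫(4/(x**2 + 4)) dx.
Step 3. Evaluate the standard form [assuming x > -4]: now -log(x + 4) + ∫(-6*x**2*sin(3*x**3 - 3)) dx + ∫(-5/(x - 5)) dx + ∫(3/(x + 3)) dx + ∫(4/(x**2 + 4)) dx.
Step 4. Evaluate the standard form [assuming x > 5]: now -5*log(x - 5) - log(x + 4) + ∫(-6*x**2*sin(3*x**3 - 3)) dx + ∫(3/(x + 3)) dx + ∫(4/(x**2 + 4)) dx.
Step 5. Evaluate the standard form [assuming x > -3]: now -5*log(x - 5) + 3*log(x + 3) - log(x + 4) + ∫(-6*x**2*sin(3*x**3 - 3)) dx + ∫(4/(x**2 + 4)) dx.
Step 6. Evaluate the standard form: now -5*log(x - 5) + 3*log(x + 3) - log(x + 4) + 2*atan(x/2) + ∫(-6*x**2*sin(3*x**3 - 3)) dx.
Step 7. Substitute u = x**3 - 1, turning ∫(-6*x**2*sin(3*x**3 - 3)) dx into ∫(-2*sin(3*u)) du: now -5*log(x - 5) + 3*log(x + 3) - log(x + 4) + 2*atan(x/2) + ∫(-2*sin(3*u)) du.
Step 8. Evaluate the standard form: now -5*log(x - 5) + 3*log(x + 3) - log(x + 4) + 2*cos(3*u)/3 + 2*atan(x/2).
Step 9. Substitute back u = x**3 - 1: now -5*log(x - 5) + 3*log(x + 3) - log(x + 4) + 2*cos(3*x**3 - 3)/3 + 2*atan(x/2).
Answer: -5*log(x - 5) + 3*log(x + 3) - log(x + 4) + 2*cos(3*x**3 - 3)/3 + 2*atan(x/2).


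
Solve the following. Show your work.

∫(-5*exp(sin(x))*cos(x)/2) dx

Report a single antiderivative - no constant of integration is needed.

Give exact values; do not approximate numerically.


Step 1. Substitute u = sin(x), turning ∫(-5*exp(sin(x))*cos(x)/2) dx into ∫(-5*exp(u)/2) du: now ∫(-5*exp(u)/2) du.
Step 2. Evaluate the standard form: now -5*exp(u)/2.
Step 3. Substitute back u = sin(x): now -5*exp(sin(x))/2.
Answer: -5*exp(sin(x))/2.


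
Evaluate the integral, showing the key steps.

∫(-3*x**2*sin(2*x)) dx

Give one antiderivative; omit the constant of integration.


Step 1. Integrate ∫(-3*x**2*sin(2*x)) dx by parts with u = x**2, dv = (-3*sin(2*x)) dx, so v = 3*cos(2*x)/2: now 3*x**2*cos(2*x)/2 + ∫(-3*x*cos(2*x)) dx.
Step 2. Integrate ∫(-3*x*cos(2*x)) dx by parts with u = x, dv = (-3*cos(2*x)) dx, so v = -3*sin(2*x)/2: now 3*x**2*cos(2*x)/2 - 3*x*sin(2*x)/2 + ∫(3*sin(2*x)/2) dx.
Step 3. Evaluate the standard form: now 3*x**2*cos(2*x)/2 - 3*x*sin(2*x)/2 - 3*cos(2*x)/4.
Answer: 3*x**2*cos(2*x)/2 - 3*x*sin(2*x)/2 - 3*cos(2*x)/4.


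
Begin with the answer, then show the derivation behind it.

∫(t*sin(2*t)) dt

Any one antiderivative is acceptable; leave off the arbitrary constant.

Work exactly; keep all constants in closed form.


The answer is -t*cos(2*t)/2 + sin(2*t)/4.
Step 1. Integrate ∫(t*sin(2*t)) dt by parts with u = t, dv = (sin(2*t)) dt, so v = -cos(2*t)/2: now -t*cos(2*t)/2 + ∫(cos(2*t)/2) dt.
Step 2. Evaluate the standard form: now -t*cos(2*t)/2 + sin(2*t)/4.
Answer: -t*cos(2*t)/2 + sin(2*t)/4.


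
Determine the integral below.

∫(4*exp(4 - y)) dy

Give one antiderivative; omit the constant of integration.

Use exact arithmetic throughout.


Answer: -4*exp(4 - y).


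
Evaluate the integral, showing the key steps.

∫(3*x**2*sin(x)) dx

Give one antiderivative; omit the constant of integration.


Step 1. Integrate ∫(3*x**2*sin(x)) dx by parts with u = x**2, dv = (3*sin(x)) dx, so v = -3*cos(x): now -3*x**2*cos(x) + ∫(6*x*cos(x)) dx.
Step 2. Integrate ∫(6*x*cos(x)) dx by parts with u = x, dv = (6*cos(x)) dx, so v = 6*sin(x): now -3*x**2*cos(x) + 6*x*sin(x) + ∫(-6*sin(x)) dx.
Step 3. Evaluate the standard form: now -3*x**2*cos(x) + 6*x*sin(x) + 6*cos(x).
Answer: -3*x**2*cos(x) + 6*x*sin(x) + 6*cos(x).


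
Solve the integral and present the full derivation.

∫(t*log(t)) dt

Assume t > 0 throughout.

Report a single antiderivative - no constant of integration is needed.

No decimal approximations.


Step 1. Integrate ∫(t*log(t)) dt by parts with u = log(t), dv = (t) dt, so v = t**2/2 [assuming t > 0]: now t**2*log(t)/2 + ∫(-t/2) dt.
Step 2. Evaluate the standard form: now t**2*log(t)/2 - t**2/4.
Answer: t**2*log(t)/2 - t**2/4.


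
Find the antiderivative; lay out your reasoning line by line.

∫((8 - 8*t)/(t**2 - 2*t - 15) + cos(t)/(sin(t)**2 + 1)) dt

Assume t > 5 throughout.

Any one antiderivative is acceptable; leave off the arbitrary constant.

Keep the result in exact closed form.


Step 1. Rewrite: now ∫((8 - 8*t)/(t**2 - 2*t - 15)) dt + ∫(cos(t)/(sin(t)**2 + 1)) dt.
Step 2. Substitute u = sin(t), turning ∫(cos(t)/(sin(t)**2 + 1)) dt into ∫(1/(u**2 + 1)) du: now ∫((8 - 8*t)/(t**2 - 2*t - 15)) dt + ∫(1/(u**2 + 1)) du.
Step 3. Evaluate the standard form: now atan(u) + ∫((8 - 8*t)/(t**2 - 2*t - 15)) dt.
Step 4. Substitute back u = sin(t): now atan(sin(t)) + ∫((8 - 8*t)/(t**2 - 2*t - 15)) dt.
Step 5. Decompose ∫((8 - 8*t)/(t**2 - 2*t - 15)) dt by partial fractions, (8 - 8*t)/(t**2 - 2*t - 15) = -4/(t + 3) - 4/(t - 5): now atan(sin(t)) + ∫(-4/(t - 5)) dt + ∫(-4/(t + 3)) dt.
Step 6. Evaluate the standard form [assuming t > 5]: now -4*log(t - 5) + atan(sin(t)) + ∫(-4/(t + 3)) dt.
Step 7. Evaluate the standard form [assuming t > -3]: now -4*log(t - 5) - 4*log(t + 3) + atan(sin(t)).
Answer: -4*log(t - 5) - 4*log(t + 3) + atan(sin(t)).
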